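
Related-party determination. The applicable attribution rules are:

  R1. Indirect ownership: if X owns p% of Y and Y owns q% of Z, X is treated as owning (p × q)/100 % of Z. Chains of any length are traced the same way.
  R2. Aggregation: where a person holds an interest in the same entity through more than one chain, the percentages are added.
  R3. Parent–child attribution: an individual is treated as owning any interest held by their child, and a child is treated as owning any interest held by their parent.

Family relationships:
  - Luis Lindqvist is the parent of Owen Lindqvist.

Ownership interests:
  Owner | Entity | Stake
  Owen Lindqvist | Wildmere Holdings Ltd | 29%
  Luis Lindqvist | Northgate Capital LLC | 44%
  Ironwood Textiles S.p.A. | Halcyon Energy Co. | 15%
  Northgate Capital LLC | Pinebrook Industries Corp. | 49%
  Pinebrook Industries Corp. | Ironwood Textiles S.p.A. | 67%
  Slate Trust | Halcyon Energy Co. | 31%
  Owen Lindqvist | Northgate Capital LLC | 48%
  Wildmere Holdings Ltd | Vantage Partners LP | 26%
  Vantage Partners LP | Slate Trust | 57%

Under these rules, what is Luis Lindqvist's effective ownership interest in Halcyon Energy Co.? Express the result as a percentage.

By parent–child attribution (R3), Luis Lindqvist is treated as also owning Owen Lindqvist's interest in Northgate Capital LLC, giving 44% + 48% = 92%.
By parent–child attribution (R3), Luis Lindqvist is treated as owning Owen Lindqvist's 29% interest in Wildmere Holdings Ltd.
Chain via Northgate Capital LLC → Pinebrook Industries Corp. → Ironwood Textiles S.p.A. (R1): 92% × 49% × 67% × 15% = 4.53054% of Halcyon Energy Co.
Chain via Wildmere Holdings Ltd → Vantage Partners LP → Slate Trust (R1): 29% × 26% × 57% × 31% = 1.332318% of Halcyon Energy Co.
Aggregating (R2): 4.53054% + 1.332318% = 5.862858%.

5.862858%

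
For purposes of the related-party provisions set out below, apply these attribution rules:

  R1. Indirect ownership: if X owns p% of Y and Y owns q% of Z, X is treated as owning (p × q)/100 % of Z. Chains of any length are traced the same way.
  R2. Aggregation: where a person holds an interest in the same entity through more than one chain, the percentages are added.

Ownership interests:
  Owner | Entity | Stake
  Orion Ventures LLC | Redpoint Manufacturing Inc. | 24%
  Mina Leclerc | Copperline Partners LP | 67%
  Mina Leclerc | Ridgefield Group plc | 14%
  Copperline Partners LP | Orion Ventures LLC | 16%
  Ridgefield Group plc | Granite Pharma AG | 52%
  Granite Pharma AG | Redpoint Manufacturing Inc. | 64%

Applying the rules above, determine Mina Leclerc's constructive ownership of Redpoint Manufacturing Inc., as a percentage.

7.232%

Chain via Ridgefield Group plc → Granite Pharma AG (R1): 14% × 52% × 64% = 4.6592% of Redpoint Manufacturing Inc.
Chain via Copperline Partners LP → Orion Ventures LLC (R1): 67% × 16% × 24% = 2.5728% of Redpoint Manufacturing Inc.
Aggregating (R2): 4.6592% + 2.5728% = 7.232%.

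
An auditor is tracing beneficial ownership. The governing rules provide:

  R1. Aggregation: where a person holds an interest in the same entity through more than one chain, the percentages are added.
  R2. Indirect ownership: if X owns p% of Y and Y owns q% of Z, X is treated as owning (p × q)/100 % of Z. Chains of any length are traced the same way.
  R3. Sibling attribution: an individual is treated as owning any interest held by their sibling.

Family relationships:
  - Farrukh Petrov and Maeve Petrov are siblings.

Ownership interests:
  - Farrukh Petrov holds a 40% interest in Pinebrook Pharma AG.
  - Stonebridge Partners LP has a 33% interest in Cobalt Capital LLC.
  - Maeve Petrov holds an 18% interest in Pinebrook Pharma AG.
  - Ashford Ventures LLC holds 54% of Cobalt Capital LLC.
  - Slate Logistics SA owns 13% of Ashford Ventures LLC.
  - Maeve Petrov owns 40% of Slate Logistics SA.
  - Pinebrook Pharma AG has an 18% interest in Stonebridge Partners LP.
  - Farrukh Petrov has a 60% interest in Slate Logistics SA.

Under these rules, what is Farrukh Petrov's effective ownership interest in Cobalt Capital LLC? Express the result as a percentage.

By sibling attribution (R3), Farrukh Petrov is treated as also owning Maeve Petrov's interest in Pinebrook Pharma AG, giving 40% + 18% = 58%.
By sibling attribution (R3), Farrukh Petrov is treated as also owning Maeve Petrov's interest in Slate Logistics SA, giving 60% + 40% = 100%.
Chain via Pinebrook Pharma AG → Stonebridge Partners LP (R2): 58% × 18% × 33% = 3.4452% of Cobalt Capital LLC.
Chain via Slate Logistics SA → Ashford Ventures LLC (R2): 100% × 13% × 54% = 7.02% of Cobalt Capital LLC.
Aggregating (R1): 3.4452% + 7.02% = 10.4652%.

10.4652%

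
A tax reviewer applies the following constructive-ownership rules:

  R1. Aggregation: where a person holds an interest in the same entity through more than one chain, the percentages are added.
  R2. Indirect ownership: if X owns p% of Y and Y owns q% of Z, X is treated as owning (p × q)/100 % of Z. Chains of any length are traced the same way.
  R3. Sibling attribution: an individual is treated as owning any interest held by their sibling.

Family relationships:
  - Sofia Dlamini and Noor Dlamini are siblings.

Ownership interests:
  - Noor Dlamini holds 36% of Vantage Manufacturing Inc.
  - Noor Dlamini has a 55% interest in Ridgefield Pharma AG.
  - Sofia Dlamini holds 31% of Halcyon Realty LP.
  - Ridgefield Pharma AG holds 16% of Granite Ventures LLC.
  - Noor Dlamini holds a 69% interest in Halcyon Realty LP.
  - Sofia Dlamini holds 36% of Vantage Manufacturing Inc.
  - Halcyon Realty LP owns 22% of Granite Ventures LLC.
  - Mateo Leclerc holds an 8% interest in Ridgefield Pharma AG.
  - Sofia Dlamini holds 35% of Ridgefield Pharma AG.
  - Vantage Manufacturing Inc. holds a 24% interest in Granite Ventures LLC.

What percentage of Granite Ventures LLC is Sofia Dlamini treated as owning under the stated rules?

By sibling attribution (R3), Sofia Dlamini is treated as also owning Noor Dlamini's interest in Ridgefield Pharma AG, giving 35% + 55% = 90%.
By sibling attribution (R3), Sofia Dlamini is treated as also owning Noor Dlamini's interest in Vantage Manufacturing Inc, giving 36% + 36% = 72%.
By sibling attribution (R3), Sofia Dlamini is treated as also owning Noor Dlamini's interest in Halcyon Realty LP, giving 31% + 69% = 100%.
Chain via Ridgefield Pharma AG (R2): 90% × 16% = 14.4% of Granite Ventures LLC.
Chain via Vantage Manufacturing Inc. (R2): 72% × 24% = 17.28% of Granite Ventures LLC.
Chain via Halcyon Realty LP (R2): 100% × 22% = 22% of Granite Ventures LLC.
Aggregating (R1): 14.4% + 17.28% + 22% = 53.68%.

53.68%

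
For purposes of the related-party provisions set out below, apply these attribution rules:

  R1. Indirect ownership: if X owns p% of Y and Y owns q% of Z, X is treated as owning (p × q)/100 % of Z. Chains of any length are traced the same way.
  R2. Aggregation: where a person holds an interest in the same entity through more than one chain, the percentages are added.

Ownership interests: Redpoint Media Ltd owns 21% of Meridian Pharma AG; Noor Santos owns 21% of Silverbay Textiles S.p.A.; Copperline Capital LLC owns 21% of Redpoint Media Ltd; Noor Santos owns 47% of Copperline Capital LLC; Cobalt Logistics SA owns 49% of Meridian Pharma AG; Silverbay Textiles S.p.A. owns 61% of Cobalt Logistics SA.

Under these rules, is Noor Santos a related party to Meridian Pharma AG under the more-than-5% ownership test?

Chain via Silverbay Textiles S.p.A. → Cobalt Logistics SA (R1): 21% × 61% × 49% = 6.2769% of Meridian Pharma AG.
Chain via Copperline Capital LLC → Redpoint Media Ltd (R1): 47% × 21% × 21% = 2.0727% of Meridian Pharma AG.
Aggregating (R2): 6.2769% + 2.0727% = 8.3496%.
8.3496% exceeds the 5% threshold, so Noor is a related party to Meridian Pharma AG.

Yes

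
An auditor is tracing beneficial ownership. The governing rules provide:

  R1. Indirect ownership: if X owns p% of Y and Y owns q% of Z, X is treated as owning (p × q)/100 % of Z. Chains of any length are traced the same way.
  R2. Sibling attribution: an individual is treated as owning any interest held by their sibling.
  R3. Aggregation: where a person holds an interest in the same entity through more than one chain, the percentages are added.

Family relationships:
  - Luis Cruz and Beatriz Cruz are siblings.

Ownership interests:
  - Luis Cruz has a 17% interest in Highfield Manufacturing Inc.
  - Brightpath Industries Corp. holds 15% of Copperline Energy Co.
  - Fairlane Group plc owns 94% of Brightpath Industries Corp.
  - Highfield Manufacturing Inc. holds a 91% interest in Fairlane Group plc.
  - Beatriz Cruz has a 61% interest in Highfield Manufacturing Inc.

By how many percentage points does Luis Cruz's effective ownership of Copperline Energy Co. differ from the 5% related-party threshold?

By sibling attribution (R2), Luis Cruz is treated as also owning Beatriz Cruz's interest in Highfield Manufacturing Inc, giving 17% + 61% = 78%.
Chain via Highfield Manufacturing Inc. → Fairlane Group plc → Brightpath Industries Corp. (R1): 78% × 91% × 94% × 15% = 10.00818% of Copperline Energy Co.
10.00818% exceeds the 5% threshold by 5.00818 percentage points.

5.00818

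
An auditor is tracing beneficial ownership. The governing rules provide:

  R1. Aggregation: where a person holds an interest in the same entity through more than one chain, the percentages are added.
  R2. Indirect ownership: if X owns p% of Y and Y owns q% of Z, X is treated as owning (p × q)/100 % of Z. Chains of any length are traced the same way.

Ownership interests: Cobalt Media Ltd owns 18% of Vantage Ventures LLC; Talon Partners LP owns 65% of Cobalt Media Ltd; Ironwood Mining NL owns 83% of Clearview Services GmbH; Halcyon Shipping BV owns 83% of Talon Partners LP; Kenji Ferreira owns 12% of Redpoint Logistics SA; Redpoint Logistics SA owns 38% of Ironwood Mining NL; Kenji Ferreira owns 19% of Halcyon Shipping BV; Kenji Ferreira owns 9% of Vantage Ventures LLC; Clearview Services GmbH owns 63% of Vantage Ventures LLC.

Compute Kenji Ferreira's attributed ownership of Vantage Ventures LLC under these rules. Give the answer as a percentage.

13.229514%

Chain via Halcyon Shipping BV → Talon Partners LP → Cobalt Media Ltd (R2): 19% × 83% × 65% × 18% = 1.84509% of Vantage Ventures LLC.
Chain via Redpoint Logistics SA → Ironwood Mining NL → Clearview Services GmbH (R2): 12% × 38% × 83% × 63% = 2.384424% of Vantage Ventures LLC.
Direct interest in Vantage Ventures LLC: 9%.
Aggregating (R1): 1.84509% + 2.384424% + 9% = 13.229514%.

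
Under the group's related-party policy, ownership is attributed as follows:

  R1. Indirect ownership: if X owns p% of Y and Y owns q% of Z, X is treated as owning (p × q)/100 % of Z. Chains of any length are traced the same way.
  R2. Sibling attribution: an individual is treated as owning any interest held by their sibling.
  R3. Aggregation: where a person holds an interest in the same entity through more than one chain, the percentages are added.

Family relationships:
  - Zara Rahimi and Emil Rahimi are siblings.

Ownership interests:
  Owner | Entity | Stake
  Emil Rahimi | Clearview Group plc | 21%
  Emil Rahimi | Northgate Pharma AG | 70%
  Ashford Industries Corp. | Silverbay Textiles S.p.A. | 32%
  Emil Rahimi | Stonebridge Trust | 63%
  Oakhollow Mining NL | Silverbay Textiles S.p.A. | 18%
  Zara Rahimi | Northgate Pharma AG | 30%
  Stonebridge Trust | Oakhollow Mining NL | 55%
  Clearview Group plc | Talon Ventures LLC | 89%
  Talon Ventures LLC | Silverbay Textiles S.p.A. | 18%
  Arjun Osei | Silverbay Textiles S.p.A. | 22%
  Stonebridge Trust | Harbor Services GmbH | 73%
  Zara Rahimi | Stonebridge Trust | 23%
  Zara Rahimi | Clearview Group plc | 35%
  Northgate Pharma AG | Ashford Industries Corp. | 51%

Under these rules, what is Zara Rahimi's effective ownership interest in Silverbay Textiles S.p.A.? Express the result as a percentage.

By sibling attribution (R2), Zara Rahimi is treated as also owning Emil Rahimi's interest in Northgate Pharma AG, giving 30% + 70% = 100%.
By sibling attribution (R2), Zara Rahimi is treated as also owning Emil Rahimi's interest in Clearview Group plc, giving 35% + 21% = 56%.
By sibling attribution (R2), Zara Rahimi is treated as also owning Emil Rahimi's interest in Stonebridge Trust, giving 23% + 63% = 86%.
Chain via Northgate Pharma AG → Ashford Industries Corp. (R1): 100% × 51% × 32% = 16.32% of Silverbay Textiles S.p.A.
Chain via Clearview Group plc → Talon Ventures LLC (R1): 56% × 89% × 18% = 8.9712% of Silverbay Textiles S.p.A.
Chain via Stonebridge Trust → Oakhollow Mining NL (R1): 86% × 55% × 18% = 8.514% of Silverbay Textiles S.p.A.
Aggregating (R3): 16.32% + 8.9712% + 8.514% = 33.8052%.

33.8052%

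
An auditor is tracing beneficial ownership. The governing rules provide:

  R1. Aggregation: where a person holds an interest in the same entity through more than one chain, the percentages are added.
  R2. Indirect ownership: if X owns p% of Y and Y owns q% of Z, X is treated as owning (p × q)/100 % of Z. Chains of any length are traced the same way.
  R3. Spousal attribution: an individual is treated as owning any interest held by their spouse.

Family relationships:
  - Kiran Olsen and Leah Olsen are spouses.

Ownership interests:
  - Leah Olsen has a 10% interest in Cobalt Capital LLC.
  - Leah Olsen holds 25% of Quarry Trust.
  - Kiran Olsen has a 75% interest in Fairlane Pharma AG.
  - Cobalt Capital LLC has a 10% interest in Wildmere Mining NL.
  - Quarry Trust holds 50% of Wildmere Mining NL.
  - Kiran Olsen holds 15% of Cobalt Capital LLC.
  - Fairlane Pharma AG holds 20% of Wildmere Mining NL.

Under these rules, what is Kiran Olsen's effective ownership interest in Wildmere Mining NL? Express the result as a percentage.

30%

By spousal attribution (R3), Kiran Olsen is treated as also owning Leah Olsen's interest in Cobalt Capital LLC, giving 15% + 10% = 25%.
By spousal attribution (R3), Kiran Olsen is treated as owning Leah Olsen's 25% interest in Quarry Trust.
Chain via Fairlane Pharma AG (R2): 75% × 20% = 15% of Wildmere Mining NL.
Chain via Cobalt Capital LLC (R2): 25% × 10% = 2.5% of Wildmere Mining NL.
Chain via Quarry Trust (R2): 25% × 50% = 12.5% of Wildmere Mining NL.
Aggregating (R1): 15% + 2.5% + 12.5% = 30%.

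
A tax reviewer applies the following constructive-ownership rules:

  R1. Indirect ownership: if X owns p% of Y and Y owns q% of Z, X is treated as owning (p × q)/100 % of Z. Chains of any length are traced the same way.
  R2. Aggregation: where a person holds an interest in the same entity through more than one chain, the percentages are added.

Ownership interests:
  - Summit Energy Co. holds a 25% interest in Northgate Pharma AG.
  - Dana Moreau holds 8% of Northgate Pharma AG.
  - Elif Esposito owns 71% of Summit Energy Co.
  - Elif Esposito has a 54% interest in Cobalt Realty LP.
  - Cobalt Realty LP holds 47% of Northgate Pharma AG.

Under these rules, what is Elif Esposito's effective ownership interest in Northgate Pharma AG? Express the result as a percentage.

43.13%

Chain via Cobalt Realty LP (R1): 54% × 47% = 25.38% of Northgate Pharma AG.
Chain via Summit Energy Co. (R1): 71% × 25% = 17.75% of Northgate Pharma AG.
Aggregating (R2): 25.38% + 17.75% = 43.13%.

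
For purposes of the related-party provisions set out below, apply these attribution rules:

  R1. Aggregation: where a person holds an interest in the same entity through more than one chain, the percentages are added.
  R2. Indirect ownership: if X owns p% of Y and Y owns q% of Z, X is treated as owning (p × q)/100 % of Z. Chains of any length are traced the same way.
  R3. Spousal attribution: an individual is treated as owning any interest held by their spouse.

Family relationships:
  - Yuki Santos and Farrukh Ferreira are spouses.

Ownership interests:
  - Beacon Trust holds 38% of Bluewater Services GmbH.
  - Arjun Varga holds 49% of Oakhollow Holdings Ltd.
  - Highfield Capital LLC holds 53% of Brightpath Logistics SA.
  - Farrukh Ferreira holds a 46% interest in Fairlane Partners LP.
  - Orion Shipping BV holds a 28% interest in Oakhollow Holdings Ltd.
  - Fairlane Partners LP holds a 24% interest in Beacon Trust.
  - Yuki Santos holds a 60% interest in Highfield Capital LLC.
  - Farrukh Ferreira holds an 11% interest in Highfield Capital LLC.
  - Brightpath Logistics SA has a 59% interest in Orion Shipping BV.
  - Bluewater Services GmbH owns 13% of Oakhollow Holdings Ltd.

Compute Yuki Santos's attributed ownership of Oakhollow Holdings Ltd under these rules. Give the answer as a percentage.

By spousal attribution (R3), Yuki Santos is treated as also owning Farrukh Ferreira's interest in Highfield Capital LLC, giving 60% + 11% = 71%.
By spousal attribution (R3), Yuki Santos is treated as owning Farrukh Ferreira's 46% interest in Fairlane Partners LP.
Chain via Highfield Capital LLC → Brightpath Logistics SA → Orion Shipping BV (R2): 71% × 53% × 59% × 28% = 6.216476% of Oakhollow Holdings Ltd.
Chain via Fairlane Partners LP → Beacon Trust → Bluewater Services GmbH (R2): 46% × 24% × 38% × 13% = 0.545376% of Oakhollow Holdings Ltd.
Aggregating (R1): 6.216476% + 0.545376% = 6.761852%.

6.761852%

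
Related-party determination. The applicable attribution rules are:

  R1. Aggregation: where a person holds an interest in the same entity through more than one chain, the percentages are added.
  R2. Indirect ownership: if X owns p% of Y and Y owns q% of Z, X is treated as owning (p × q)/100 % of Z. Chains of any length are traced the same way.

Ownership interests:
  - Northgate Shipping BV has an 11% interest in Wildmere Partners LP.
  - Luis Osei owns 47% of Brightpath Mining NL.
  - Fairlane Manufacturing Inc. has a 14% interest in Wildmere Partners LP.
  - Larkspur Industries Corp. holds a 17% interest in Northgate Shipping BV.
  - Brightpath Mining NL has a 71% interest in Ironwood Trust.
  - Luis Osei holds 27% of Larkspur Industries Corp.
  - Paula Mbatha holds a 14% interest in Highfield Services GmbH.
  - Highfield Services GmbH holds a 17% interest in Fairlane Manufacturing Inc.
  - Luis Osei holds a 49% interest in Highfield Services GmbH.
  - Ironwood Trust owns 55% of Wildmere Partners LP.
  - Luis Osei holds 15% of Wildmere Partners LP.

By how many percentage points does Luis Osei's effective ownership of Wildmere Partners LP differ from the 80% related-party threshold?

44.9754

Chain via Highfield Services GmbH → Fairlane Manufacturing Inc. (R2): 49% × 17% × 14% = 1.1662% of Wildmere Partners LP.
Chain via Brightpath Mining NL → Ironwood Trust (R2): 47% × 71% × 55% = 18.3535% of Wildmere Partners LP.
Chain via Larkspur Industries Corp. → Northgate Shipping BV (R2): 27% × 17% × 11% = 0.5049% of Wildmere Partners LP.
Direct interest in Wildmere Partners LP: 15%.
Aggregating (R1): 1.1662% + 18.3535% + 0.5049% + 15% = 35.0246%.
35.0246% falls short of the 80% threshold by 44.9754 percentage points.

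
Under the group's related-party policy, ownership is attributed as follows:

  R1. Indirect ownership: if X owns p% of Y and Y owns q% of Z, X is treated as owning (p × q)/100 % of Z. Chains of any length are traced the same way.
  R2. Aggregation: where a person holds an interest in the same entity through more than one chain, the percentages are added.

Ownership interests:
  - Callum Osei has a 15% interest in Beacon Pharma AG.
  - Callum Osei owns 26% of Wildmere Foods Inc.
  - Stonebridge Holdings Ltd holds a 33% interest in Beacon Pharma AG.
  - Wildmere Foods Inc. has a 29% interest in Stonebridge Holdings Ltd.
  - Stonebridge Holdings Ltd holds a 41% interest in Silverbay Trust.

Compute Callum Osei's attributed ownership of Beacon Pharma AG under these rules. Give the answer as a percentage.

17.4882%

Chain via Wildmere Foods Inc. → Stonebridge Holdings Ltd (R1): 26% × 29% × 33% = 2.4882% of Beacon Pharma AG.
Direct interest in Beacon Pharma AG: 15%.
Aggregating (R2): 2.4882% + 15% = 17.4882%.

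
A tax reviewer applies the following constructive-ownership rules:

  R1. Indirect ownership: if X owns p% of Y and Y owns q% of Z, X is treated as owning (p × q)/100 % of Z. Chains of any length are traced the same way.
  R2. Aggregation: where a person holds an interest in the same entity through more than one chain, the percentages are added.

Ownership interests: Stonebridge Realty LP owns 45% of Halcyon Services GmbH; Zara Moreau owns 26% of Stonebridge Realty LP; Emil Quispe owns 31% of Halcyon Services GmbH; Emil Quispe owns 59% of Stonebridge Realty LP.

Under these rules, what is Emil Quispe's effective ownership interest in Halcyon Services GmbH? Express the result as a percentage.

57.55%

Chain via Stonebridge Realty LP (R1): 59% × 45% = 26.55% of Halcyon Services GmbH.
Direct interest in Halcyon Services GmbH: 31%.
Aggregating (R2): 26.55% + 31% = 57.55%.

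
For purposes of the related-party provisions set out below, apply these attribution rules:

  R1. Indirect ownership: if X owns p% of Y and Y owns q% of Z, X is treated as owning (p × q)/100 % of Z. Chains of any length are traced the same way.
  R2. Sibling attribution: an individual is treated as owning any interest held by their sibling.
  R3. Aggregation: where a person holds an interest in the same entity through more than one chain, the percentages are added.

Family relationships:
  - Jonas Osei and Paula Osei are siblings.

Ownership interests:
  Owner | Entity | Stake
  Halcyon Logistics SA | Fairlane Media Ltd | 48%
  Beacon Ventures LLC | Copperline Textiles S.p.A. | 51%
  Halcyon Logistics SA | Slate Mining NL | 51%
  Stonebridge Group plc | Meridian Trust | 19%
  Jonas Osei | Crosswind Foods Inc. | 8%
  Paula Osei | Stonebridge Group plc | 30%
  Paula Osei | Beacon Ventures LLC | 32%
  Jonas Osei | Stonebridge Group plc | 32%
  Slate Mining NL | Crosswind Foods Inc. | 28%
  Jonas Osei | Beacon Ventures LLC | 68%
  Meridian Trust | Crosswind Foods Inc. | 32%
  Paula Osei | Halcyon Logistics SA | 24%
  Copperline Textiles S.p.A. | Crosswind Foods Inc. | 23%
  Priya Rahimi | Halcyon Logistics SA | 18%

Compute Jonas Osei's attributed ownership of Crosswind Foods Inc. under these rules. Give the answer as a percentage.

26.9268%

By sibling attribution (R2), Jonas Osei is treated as also owning Paula Osei's interest in Beacon Ventures LLC, giving 68% + 32% = 100%.
By sibling attribution (R2), Jonas Osei is treated as also owning Paula Osei's interest in Stonebridge Group plc, giving 32% + 30% = 62%.
By sibling attribution (R2), Jonas Osei is treated as owning Paula Osei's 24% interest in Halcyon Logistics SA.
Chain via Beacon Ventures LLC → Copperline Textiles S.p.A. (R1): 100% × 51% × 23% = 11.73% of Crosswind Foods Inc.
Chain via Stonebridge Group plc → Meridian Trust (R1): 62% × 19% × 32% = 3.7696% of Crosswind Foods Inc.
Direct interest in Crosswind Foods Inc: 8%.
Chain via Halcyon Logistics SA → Slate Mining NL (R1): 24% × 51% × 28% = 3.4272% of Crosswind Foods Inc.
Aggregating (R3): 11.73% + 3.7696% + 8% + 3.4272% = 26.9268%.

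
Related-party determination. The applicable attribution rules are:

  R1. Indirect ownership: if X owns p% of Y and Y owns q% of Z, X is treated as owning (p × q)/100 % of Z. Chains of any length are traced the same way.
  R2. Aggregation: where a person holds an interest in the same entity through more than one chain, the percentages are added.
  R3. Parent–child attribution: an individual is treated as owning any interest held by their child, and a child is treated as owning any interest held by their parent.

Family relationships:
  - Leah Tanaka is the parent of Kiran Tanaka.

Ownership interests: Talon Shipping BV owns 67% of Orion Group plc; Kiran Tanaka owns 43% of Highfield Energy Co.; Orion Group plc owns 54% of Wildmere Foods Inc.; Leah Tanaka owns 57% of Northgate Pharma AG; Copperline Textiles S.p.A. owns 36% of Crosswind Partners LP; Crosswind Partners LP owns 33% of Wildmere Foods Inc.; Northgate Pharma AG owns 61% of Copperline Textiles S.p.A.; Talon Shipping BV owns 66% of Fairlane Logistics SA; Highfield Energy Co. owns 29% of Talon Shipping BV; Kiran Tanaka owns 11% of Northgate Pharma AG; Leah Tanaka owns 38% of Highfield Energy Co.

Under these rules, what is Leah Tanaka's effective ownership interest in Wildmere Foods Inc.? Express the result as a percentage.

13.426506%

By parent–child attribution (R3), Leah Tanaka is treated as also owning Kiran Tanaka's interest in Northgate Pharma AG, giving 57% + 11% = 68%.
By parent–child attribution (R3), Leah Tanaka is treated as also owning Kiran Tanaka's interest in Highfield Energy Co, giving 38% + 43% = 81%.
Chain via Northgate Pharma AG → Copperline Textiles S.p.A. → Crosswind Partners LP (R1): 68% × 61% × 36% × 33% = 4.927824% of Wildmere Foods Inc.
Chain via Highfield Energy Co. → Talon Shipping BV → Orion Group plc (R1): 81% × 29% × 67% × 54% = 8.498682% of Wildmere Foods Inc.
Aggregating (R2): 4.927824% + 8.498682% = 13.426506%.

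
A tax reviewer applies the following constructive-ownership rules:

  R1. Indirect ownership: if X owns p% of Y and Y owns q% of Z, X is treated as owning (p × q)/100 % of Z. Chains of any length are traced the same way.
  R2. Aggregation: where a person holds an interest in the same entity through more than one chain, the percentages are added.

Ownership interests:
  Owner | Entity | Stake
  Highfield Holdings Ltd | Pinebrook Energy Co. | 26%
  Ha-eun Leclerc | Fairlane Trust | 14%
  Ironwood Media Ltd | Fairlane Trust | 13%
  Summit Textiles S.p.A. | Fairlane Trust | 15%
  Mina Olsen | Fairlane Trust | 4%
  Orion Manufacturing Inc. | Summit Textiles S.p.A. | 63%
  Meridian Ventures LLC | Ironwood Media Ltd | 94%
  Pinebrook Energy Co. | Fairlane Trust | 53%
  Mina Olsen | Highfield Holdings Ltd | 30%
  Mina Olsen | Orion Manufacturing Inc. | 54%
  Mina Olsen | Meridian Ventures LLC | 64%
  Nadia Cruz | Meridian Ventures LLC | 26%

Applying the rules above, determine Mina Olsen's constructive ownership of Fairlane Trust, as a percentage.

Chain via Highfield Holdings Ltd → Pinebrook Energy Co. (R1): 30% × 26% × 53% = 4.134% of Fairlane Trust.
Chain via Orion Manufacturing Inc. → Summit Textiles S.p.A. (R1): 54% × 63% × 15% = 5.103% of Fairlane Trust.
Chain via Meridian Ventures LLC → Ironwood Media Ltd (R1): 64% × 94% × 13% = 7.8208% of Fairlane Trust.
Direct interest in Fairlane Trust: 4%.
Aggregating (R2): 4.134% + 5.103% + 7.8208% + 4% = 21.0578%.

21.0578%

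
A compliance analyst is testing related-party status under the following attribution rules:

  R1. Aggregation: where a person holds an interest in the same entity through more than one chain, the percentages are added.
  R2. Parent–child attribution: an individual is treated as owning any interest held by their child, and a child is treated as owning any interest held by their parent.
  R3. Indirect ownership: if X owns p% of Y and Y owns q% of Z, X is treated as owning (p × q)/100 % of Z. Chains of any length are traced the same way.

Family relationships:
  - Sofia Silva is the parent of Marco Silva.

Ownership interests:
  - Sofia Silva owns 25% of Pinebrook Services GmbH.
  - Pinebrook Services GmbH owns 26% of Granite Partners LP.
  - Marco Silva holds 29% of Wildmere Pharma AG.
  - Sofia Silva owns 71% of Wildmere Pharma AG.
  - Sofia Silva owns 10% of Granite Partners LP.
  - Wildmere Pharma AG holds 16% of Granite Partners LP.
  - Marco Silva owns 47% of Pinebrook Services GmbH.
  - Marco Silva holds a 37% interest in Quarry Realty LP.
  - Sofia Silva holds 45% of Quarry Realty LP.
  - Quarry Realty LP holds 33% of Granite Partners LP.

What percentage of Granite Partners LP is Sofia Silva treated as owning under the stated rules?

By parent–child attribution (R2), Sofia Silva is treated as also owning Marco Silva's interest in Quarry Realty LP, giving 45% + 37% = 82%.
By parent–child attribution (R2), Sofia Silva is treated as also owning Marco Silva's interest in Pinebrook Services GmbH, giving 25% + 47% = 72%.
By parent–child attribution (R2), Sofia Silva is treated as also owning Marco Silva's interest in Wildmere Pharma AG, giving 71% + 29% = 100%.
Chain via Quarry Realty LP (R3): 82% × 33% = 27.06% of Granite Partners LP.
Chain via Pinebrook Services GmbH (R3): 72% × 26% = 18.72% of Granite Partners LP.
Chain via Wildmere Pharma AG (R3): 100% × 16% = 16% of Granite Partners LP.
Direct interest in Granite Partners LP: 10%.
Aggregating (R1): 27.06% + 18.72% + 16% + 10% = 71.78%.

71.78%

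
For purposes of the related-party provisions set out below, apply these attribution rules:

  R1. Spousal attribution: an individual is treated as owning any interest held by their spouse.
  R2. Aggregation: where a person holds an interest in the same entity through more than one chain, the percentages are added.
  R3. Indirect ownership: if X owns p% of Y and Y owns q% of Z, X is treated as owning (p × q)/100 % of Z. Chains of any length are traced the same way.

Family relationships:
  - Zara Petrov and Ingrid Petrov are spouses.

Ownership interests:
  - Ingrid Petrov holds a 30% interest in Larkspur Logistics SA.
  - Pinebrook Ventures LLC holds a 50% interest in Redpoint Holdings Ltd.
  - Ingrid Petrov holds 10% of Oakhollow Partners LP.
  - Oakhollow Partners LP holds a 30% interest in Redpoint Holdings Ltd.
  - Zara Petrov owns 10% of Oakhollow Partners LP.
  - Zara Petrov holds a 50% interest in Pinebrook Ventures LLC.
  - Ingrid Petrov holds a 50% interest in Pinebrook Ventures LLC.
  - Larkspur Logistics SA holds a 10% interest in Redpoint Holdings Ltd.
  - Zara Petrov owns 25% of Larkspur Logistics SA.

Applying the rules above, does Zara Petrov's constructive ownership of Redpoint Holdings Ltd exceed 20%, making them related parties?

Yes

By spousal attribution (R1), Zara Petrov is treated as also owning Ingrid Petrov's interest in Pinebrook Ventures LLC, giving 50% + 50% = 100%.
By spousal attribution (R1), Zara Petrov is treated as also owning Ingrid Petrov's interest in Larkspur Logistics SA, giving 25% + 30% = 55%.
By spousal attribution (R1), Zara Petrov is treated as also owning Ingrid Petrov's interest in Oakhollow Partners LP, giving 10% + 10% = 20%.
Chain via Pinebrook Ventures LLC (R3): 100% × 50% = 50% of Redpoint Holdings Ltd.
Chain via Larkspur Logistics SA (R3): 55% × 10% = 5.5% of Redpoint Holdings Ltd.
Chain via Oakhollow Partners LP (R3): 20% × 30% = 6% of Redpoint Holdings Ltd.
Aggregating (R2): 50% + 5.5% + 6% = 61.5%.
61.5% exceeds the 20% threshold, so Zara is a related party to Redpoint Holdings Ltd.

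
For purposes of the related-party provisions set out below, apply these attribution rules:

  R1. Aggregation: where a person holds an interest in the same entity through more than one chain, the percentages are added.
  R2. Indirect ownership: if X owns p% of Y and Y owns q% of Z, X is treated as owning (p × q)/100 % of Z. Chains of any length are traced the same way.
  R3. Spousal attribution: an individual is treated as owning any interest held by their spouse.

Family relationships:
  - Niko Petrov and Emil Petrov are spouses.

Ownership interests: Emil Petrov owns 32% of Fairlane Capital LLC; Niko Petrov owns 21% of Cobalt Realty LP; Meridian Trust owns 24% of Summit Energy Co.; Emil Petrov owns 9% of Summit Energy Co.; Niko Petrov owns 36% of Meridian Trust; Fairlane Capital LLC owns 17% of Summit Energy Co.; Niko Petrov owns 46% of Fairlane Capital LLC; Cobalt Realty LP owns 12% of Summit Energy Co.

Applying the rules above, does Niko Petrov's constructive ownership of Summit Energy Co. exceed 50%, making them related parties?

No

By spousal attribution (R3), Niko Petrov is treated as also owning Emil Petrov's interest in Fairlane Capital LLC, giving 46% + 32% = 78%.
By spousal attribution (R3), Niko Petrov is treated as owning Emil Petrov's 9% interest in Summit Energy Co.
Chain via Fairlane Capital LLC (R2): 78% × 17% = 13.26% of Summit Energy Co.
Chain via Meridian Trust (R2): 36% × 24% = 8.64% of Summit Energy Co.
Chain via Cobalt Realty LP (R2): 21% × 12% = 2.52% of Summit Energy Co.
Direct interest in Summit Energy Co: 9%.
Aggregating (R1): 13.26% + 8.64% + 2.52% + 9% = 33.42%.
33.42% does not exceed the 50% threshold, so Niko is not a related party to Summit Energy Co.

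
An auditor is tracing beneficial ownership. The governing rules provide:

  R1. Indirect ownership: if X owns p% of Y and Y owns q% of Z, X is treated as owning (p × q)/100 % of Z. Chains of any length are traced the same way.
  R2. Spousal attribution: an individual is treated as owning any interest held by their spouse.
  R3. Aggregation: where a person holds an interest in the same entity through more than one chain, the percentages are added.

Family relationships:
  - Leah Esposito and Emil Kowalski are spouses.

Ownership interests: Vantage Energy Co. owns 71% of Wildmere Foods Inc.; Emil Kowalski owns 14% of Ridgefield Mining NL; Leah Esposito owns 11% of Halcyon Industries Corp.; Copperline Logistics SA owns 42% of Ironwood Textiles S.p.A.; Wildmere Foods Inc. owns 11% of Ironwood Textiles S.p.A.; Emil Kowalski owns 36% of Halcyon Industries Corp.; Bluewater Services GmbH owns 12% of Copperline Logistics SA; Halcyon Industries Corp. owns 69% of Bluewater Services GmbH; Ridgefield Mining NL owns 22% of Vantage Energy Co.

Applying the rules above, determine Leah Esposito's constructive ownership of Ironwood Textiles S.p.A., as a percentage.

By spousal attribution (R2), Leah Esposito is treated as also owning Emil Kowalski's interest in Halcyon Industries Corp, giving 11% + 36% = 47%.
By spousal attribution (R2), Leah Esposito is treated as owning Emil Kowalski's 14% interest in Ridgefield Mining NL.
Chain via Halcyon Industries Corp. → Bluewater Services GmbH → Copperline Logistics SA (R1): 47% × 69% × 12% × 42% = 1.634472% of Ironwood Textiles S.p.A.
Chain via Ridgefield Mining NL → Vantage Energy Co. → Wildmere Foods Inc. (R1): 14% × 22% × 71% × 11% = 0.240548% of Ironwood Textiles S.p.A.
Aggregating (R3): 1.634472% + 0.240548% = 1.87502%.

1.87502%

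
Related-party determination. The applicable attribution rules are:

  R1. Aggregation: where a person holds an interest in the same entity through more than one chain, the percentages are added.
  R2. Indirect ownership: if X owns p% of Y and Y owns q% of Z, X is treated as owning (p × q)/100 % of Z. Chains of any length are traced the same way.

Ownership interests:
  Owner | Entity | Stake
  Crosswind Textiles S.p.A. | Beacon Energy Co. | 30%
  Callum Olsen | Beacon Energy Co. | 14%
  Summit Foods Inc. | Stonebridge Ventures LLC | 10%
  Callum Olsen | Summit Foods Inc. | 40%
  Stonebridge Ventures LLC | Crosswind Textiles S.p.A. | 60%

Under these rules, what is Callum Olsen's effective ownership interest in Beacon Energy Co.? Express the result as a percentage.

14.72%

Chain via Summit Foods Inc. → Stonebridge Ventures LLC → Crosswind Textiles S.p.A. (R2): 40% × 10% × 60% × 30% = 0.72% of Beacon Energy Co.
Direct interest in Beacon Energy Co: 14%.
Aggregating (R1): 0.72% + 14% = 14.72%.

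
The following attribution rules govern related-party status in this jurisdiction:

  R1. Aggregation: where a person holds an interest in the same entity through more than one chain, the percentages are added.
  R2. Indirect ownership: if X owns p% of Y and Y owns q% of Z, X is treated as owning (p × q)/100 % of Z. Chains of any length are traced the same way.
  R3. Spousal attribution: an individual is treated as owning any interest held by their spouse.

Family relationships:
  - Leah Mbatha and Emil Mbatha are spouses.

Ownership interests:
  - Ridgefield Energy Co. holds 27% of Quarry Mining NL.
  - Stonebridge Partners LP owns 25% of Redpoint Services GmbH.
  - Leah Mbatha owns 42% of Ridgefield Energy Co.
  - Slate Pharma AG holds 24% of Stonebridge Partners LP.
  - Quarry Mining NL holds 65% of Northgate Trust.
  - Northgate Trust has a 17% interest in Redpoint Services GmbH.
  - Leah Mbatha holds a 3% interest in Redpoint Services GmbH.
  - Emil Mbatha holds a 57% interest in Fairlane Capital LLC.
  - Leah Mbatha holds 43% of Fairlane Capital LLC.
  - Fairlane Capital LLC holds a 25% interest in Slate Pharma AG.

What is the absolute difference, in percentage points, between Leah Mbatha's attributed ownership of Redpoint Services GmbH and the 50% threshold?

44.24693

By spousal attribution (R3), Leah Mbatha is treated as also owning Emil Mbatha's interest in Fairlane Capital LLC, giving 43% + 57% = 100%.
Chain via Fairlane Capital LLC → Slate Pharma AG → Stonebridge Partners LP (R2): 100% × 25% × 24% × 25% = 1.5% of Redpoint Services GmbH.
Chain via Ridgefield Energy Co. → Quarry Mining NL → Northgate Trust (R2): 42% × 27% × 65% × 17% = 1.25307% of Redpoint Services GmbH.
Direct interest in Redpoint Services GmbH: 3%.
Aggregating (R1): 1.5% + 1.25307% + 3% = 5.75307%.
5.75307% falls short of the 50% threshold by 44.24693 percentage points.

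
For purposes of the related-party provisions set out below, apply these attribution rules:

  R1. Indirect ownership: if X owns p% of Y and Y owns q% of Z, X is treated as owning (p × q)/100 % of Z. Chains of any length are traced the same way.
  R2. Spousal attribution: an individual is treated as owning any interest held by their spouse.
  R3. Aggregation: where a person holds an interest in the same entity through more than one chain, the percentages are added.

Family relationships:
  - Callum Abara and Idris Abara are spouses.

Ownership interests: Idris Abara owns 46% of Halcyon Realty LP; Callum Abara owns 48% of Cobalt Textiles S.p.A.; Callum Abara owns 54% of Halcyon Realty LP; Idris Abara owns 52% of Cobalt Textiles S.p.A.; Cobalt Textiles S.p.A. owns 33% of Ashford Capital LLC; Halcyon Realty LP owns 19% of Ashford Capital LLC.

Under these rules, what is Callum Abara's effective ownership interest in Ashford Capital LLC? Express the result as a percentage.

52%

By spousal attribution (R2), Callum Abara is treated as also owning Idris Abara's interest in Cobalt Textiles S.p.A, giving 48% + 52% = 100%.
By spousal attribution (R2), Callum Abara is treated as also owning Idris Abara's interest in Halcyon Realty LP, giving 54% + 46% = 100%.
Chain via Cobalt Textiles S.p.A. (R1): 100% × 33% = 33% of Ashford Capital LLC.
Chain via Halcyon Realty LP (R1): 100% × 19% = 19% of Ashford Capital LLC.
Aggregating (R3): 33% + 19% = 52%.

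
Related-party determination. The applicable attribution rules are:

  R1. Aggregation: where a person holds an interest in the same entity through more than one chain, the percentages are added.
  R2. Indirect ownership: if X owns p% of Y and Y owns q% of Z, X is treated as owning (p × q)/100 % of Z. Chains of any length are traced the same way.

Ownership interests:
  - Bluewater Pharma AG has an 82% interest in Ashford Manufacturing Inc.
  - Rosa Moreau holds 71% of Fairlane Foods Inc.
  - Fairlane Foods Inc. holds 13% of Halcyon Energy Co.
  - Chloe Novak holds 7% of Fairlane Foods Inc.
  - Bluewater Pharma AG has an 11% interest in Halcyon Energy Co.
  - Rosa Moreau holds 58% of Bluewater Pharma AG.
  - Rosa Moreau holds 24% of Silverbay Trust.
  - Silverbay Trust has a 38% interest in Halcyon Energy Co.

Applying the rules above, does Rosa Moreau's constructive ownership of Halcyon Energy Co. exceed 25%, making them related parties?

Chain via Bluewater Pharma AG (R2): 58% × 11% = 6.38% of Halcyon Energy Co.
Chain via Fairlane Foods Inc. (R2): 71% × 13% = 9.23% of Halcyon Energy Co.
Chain via Silverbay Trust (R2): 24% × 38% = 9.12% of Halcyon Energy Co.
Aggregating (R1): 6.38% + 9.23% + 9.12% = 24.73%.
24.73% does not exceed the 25% threshold, so Rosa is not a related party to Halcyon Energy Co.

No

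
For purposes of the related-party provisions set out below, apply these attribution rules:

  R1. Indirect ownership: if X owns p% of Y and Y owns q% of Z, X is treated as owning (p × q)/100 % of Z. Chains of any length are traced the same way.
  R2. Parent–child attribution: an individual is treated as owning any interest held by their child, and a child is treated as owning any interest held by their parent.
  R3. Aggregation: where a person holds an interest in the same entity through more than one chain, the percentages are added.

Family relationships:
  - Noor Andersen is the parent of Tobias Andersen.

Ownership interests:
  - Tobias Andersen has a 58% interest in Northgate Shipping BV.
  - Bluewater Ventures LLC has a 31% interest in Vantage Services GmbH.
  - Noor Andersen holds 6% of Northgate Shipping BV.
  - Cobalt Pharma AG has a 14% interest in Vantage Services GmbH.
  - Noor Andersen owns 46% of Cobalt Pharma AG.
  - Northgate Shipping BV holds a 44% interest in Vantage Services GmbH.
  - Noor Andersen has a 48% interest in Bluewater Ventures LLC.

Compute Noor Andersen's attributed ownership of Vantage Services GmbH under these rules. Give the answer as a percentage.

By parent–child attribution (R2), Noor Andersen is treated as also owning Tobias Andersen's interest in Northgate Shipping BV, giving 6% + 58% = 64%.
Chain via Northgate Shipping BV (R1): 64% × 44% = 28.16% of Vantage Services GmbH.
Chain via Bluewater Ventures LLC (R1): 48% × 31% = 14.88% of Vantage Services GmbH.
Chain via Cobalt Pharma AG (R1): 46% × 14% = 6.44% of Vantage Services GmbH.
Aggregating (R3): 28.16% + 14.88% + 6.44% = 49.48%.

49.48%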